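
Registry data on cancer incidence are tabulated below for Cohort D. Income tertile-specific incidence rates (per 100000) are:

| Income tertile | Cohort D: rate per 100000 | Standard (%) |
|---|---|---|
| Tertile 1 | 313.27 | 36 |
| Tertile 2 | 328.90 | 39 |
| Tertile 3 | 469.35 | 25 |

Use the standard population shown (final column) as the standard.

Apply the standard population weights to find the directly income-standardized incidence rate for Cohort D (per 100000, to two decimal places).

358.39

Standard weights: 0.36, 0.39, 0.25.
Standardized rate: 0.3600×313.27 + 0.3900×328.90 + 0.2500×469.35 = 358.3857 per 100000.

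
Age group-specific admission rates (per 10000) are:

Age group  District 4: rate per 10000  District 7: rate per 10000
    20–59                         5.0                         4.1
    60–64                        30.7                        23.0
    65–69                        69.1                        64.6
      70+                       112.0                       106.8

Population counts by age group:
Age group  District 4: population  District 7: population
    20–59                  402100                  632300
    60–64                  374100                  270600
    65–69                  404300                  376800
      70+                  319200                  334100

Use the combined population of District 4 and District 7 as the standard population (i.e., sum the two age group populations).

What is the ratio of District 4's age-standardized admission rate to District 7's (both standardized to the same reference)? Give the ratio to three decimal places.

1.092

Combined standard total = 3113500; weights = 0.3322, 0.2071, 0.2509, 0.2098.
District 4: 0.3322×5.0 + 0.2071×30.7 + 0.2509×69.1 + 0.2098×112.0 = 48.8543 per 10000.
District 7: 0.3322×4.1 + 0.2071×23.0 + 0.2509×64.6 + 0.2098×106.8 = 44.7409 per 10000.
Ratio = 48.8543 ÷ 44.7409 = 1.09194.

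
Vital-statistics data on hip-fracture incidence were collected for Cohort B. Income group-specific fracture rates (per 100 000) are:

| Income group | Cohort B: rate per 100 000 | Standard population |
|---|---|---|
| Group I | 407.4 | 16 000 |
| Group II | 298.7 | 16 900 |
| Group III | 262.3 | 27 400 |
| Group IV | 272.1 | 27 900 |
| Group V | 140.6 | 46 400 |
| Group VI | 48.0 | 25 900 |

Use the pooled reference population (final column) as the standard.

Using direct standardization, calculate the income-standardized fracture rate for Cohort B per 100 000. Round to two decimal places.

Standard total = 160 500; weights = 0.0997, 0.1053, 0.1707, 0.1738, 0.2891, 0.1614.
Standardized rate: 0.0997×407.4 + 0.1053×298.7 + 0.1707×262.3 + 0.1738×272.1 + 0.2891×140.6 + 0.1614×48.0 = 212.5363 per 100 000.

212.54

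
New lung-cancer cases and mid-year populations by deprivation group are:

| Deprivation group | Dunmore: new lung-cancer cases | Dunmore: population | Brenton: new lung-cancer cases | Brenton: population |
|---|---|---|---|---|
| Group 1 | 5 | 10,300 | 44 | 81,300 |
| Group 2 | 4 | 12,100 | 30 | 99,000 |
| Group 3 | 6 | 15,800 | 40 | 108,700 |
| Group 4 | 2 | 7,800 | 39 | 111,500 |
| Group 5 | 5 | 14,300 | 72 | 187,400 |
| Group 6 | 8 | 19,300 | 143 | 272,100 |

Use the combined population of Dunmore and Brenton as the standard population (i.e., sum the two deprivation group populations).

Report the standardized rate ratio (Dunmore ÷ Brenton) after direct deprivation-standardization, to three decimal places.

Deprivation-specific rates per 100,000 for Dunmore: 48.54, 33.06, 37.97, 25.64, 34.97, 41.45.
For Brenton: 54.12, 30.30, 36.80, 34.98, 38.42, 52.55.
Combined standard total = 939,600; weights = 0.0975, 0.1182, 0.1325, 0.1270, 0.2147, 0.3101.
Dunmore: 0.0975×48.54 + 0.1182×33.06 + 0.1325×37.97 + 0.1270×25.64 + 0.2147×34.97 + 0.3101×41.45 = 37.2897 per 100,000.
Brenton: 0.0975×54.12 + 0.1182×30.30 + 0.1325×36.80 + 0.1270×34.98 + 0.2147×38.42 + 0.3101×52.55 = 42.7225 per 100,000.
Ratio = 37.2897 ÷ 42.7225 = 0.87283.

0.873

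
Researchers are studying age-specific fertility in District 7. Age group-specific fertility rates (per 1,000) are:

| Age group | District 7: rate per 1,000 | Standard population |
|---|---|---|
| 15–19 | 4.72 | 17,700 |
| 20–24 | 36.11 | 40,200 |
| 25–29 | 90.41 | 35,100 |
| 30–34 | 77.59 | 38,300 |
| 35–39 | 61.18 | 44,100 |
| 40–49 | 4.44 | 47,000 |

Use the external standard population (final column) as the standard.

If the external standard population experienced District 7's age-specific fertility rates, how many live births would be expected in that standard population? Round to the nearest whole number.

Expected live births = Σ (standard pop × age-specific rate ÷ 1,000)
= 17,700×4.72/1,000 + 40,200×36.11/1,000 + 35,100×90.41/1,000 + 38,300×77.59/1,000 + 44,100×61.18/1,000 + 47,000×4.44/1,000
= 83.54 + 1451.62 + 3173.39 + 2971.70 + 2698.04 + 208.68 = 10586.97.

10587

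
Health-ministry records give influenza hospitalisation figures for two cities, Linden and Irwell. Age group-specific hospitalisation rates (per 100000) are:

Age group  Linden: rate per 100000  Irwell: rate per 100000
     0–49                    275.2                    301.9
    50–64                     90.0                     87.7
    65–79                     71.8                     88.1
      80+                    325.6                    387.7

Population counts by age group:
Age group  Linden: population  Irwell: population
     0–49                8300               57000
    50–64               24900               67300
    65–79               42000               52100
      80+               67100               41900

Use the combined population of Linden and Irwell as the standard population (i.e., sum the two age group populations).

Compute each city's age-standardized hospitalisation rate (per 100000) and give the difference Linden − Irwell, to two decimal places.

Combined standard total = 360600; weights = 0.1811, 0.2557, 0.2610, 0.3023.
Linden: 0.1811×275.2 + 0.2557×90.0 + 0.2610×71.8 + 0.3023×325.6 = 190.0037 per 100000.
Irwell: 0.1811×301.9 + 0.2557×87.7 + 0.2610×88.1 + 0.3023×387.7 = 217.2754 per 100000.
Difference = 190.0037 − 217.2754 = -27.2717.

-27.27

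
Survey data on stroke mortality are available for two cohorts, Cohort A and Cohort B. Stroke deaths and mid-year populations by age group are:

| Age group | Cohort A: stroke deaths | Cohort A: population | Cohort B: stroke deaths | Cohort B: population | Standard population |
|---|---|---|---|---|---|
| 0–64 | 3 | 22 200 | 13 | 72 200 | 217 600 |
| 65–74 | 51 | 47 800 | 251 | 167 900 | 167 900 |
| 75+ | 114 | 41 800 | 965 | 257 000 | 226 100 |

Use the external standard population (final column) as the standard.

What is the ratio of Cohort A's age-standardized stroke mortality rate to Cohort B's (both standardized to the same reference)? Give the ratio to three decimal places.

0.724

Age-specific rates per 100 000 for Cohort A: 13.51, 106.69, 272.73.
For Cohort B: 18.01, 149.49, 375.49.
Standard total = 611 600; weights = 0.3558, 0.2745, 0.3697.
Cohort A: 0.3558×13.51 + 0.2745×106.69 + 0.3697×272.73 = 134.9218 per 100 000.
Cohort B: 0.3558×18.01 + 0.2745×149.49 + 0.3697×375.49 = 186.2581 per 100 000.
Ratio = 134.9218 ÷ 186.2581 = 0.72438.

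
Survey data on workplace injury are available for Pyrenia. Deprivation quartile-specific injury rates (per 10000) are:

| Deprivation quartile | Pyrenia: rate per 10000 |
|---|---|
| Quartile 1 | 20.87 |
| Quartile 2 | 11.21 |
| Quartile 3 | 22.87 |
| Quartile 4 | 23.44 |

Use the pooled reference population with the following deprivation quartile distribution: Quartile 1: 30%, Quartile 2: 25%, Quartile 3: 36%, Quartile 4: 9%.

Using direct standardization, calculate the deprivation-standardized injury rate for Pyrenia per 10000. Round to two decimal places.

19.41

Standard weights: 0.30, 0.25, 0.36, 0.09.
Standardized rate: 0.3000×20.87 + 0.2500×11.21 + 0.3600×22.87 + 0.0900×23.44 = 19.4063 per 10000.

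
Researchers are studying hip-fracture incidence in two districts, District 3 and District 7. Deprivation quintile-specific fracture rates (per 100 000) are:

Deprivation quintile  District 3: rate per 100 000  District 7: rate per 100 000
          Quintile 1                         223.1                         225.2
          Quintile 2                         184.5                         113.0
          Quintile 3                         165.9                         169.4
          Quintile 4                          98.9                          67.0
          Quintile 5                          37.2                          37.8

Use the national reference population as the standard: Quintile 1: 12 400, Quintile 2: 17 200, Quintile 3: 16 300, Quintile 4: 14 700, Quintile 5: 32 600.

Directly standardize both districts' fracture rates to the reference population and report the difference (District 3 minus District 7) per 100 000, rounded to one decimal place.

17.1

Standard total = 93 200; weights = 0.1330, 0.1845, 0.1749, 0.1577, 0.3498.
District 3: 0.1330×223.1 + 0.1845×184.5 + 0.1749×165.9 + 0.1577×98.9 + 0.3498×37.2 = 121.3579 per 100 000.
District 7: 0.1330×225.2 + 0.1845×113.0 + 0.1749×169.4 + 0.1577×67.0 + 0.3498×37.8 = 104.2326 per 100 000.
Difference = 121.3579 − 104.2326 = 17.1253.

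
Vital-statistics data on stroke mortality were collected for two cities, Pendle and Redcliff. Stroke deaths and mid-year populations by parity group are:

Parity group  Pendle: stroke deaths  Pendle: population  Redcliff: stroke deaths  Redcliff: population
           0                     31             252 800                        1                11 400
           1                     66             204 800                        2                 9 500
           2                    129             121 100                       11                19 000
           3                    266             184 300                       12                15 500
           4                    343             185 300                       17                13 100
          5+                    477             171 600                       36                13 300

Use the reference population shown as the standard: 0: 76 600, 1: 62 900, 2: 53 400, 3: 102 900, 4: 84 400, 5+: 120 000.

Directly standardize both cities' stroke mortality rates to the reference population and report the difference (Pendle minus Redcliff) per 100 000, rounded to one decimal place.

Parity-specific rates per 100 000 for Pendle: 12.26, 32.23, 106.52, 144.33, 185.11, 277.97.
For Redcliff: 8.77, 21.05, 57.89, 77.42, 129.77, 270.68.
Standard total = 500 200; weights = 0.1531, 0.1257, 0.1068, 0.2057, 0.1687, 0.2399.
Pendle: 0.1531×12.26 + 0.1257×32.23 + 0.1068×106.52 + 0.2057×144.33 + 0.1687×185.11 + 0.2399×277.97 = 144.9136 per 100 000.
Redcliff: 0.1531×8.77 + 0.1257×21.05 + 0.1068×57.89 + 0.2057×77.42 + 0.1687×129.77 + 0.2399×270.68 = 112.9309 per 100 000.
Difference = 144.9136 − 112.9309 = 31.9827.

32.0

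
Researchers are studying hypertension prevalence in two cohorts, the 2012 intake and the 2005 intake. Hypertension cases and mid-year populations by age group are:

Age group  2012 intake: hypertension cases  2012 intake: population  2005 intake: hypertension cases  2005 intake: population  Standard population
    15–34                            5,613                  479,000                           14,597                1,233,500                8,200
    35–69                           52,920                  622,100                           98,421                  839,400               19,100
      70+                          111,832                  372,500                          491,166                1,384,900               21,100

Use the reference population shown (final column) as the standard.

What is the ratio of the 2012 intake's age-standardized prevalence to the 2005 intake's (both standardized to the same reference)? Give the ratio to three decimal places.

0.820

Age-specific rates per 1,000 for the 2012 intake: 11.718, 85.067, 300.220.
For the 2005 intake: 11.834, 117.252, 354.658.
Standard total = 48,400; weights = 0.1694, 0.3946, 0.4360.
The 2012 intake: 0.1694×11.718 + 0.3946×85.067 + 0.4360×300.220 = 166.4361 per 1,000.
The 2005 intake: 0.1694×11.834 + 0.3946×117.252 + 0.4360×354.658 = 202.8890 per 1,000.
Ratio = 166.4361 ÷ 202.8890 = 0.82033.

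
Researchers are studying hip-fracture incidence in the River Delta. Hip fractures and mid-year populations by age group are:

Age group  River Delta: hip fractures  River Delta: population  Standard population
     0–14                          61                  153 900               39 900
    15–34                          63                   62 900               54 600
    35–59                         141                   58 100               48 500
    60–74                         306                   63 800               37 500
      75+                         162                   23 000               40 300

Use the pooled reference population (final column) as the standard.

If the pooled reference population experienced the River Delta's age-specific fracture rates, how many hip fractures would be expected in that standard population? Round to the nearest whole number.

Age-specific rates per 100 000 for the River Delta: 39.64, 100.16, 242.69, 479.62, 704.35.
Expected hip fractures = Σ (standard pop × age-specific rate ÷ 100 000)
= 39 900×39.64/100 000 + 54 600×100.16/100 000 + 48 500×242.69/100 000 + 37 500×479.62/100 000 + 40 300×704.35/100 000
= 15.81 + 54.69 + 117.70 + 179.86 + 283.85 = 651.91.

652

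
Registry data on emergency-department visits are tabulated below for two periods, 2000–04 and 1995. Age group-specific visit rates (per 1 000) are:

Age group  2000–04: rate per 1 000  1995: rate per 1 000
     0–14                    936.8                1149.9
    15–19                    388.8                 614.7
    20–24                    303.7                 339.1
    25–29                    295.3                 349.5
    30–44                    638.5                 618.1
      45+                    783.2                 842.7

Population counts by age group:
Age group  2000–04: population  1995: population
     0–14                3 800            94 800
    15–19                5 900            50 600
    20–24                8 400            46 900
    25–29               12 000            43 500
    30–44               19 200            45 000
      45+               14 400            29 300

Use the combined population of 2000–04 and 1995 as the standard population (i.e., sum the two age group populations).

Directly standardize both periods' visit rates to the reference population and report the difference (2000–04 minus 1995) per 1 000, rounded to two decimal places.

Combined standard total = 373 800; weights = 0.2638, 0.1512, 0.1479, 0.1485, 0.1717, 0.1169.
2000–04: 0.2638×936.8 + 0.1512×388.8 + 0.1479×303.7 + 0.1485×295.3 + 0.1717×638.5 + 0.1169×783.2 = 595.8721 per 1 000.
1995: 0.2638×1149.9 + 0.1512×614.7 + 0.1479×339.1 + 0.1485×349.5 + 0.1717×618.1 + 0.1169×842.7 = 702.9646 per 1 000.
Difference = 595.8721 − 702.9646 = -107.0926.

-107.09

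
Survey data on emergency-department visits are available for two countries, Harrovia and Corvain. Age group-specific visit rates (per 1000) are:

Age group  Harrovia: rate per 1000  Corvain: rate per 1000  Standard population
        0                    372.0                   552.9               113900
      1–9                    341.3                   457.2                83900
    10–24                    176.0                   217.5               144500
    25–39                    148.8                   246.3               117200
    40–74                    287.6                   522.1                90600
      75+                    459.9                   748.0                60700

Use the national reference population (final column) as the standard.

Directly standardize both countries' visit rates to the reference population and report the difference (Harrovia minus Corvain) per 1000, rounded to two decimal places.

Standard total = 610800; weights = 0.1865, 0.1374, 0.2366, 0.1919, 0.1483, 0.0994.
Harrovia: 0.1865×372.0 + 0.1374×341.3 + 0.2366×176.0 + 0.1919×148.8 + 0.1483×287.6 + 0.0994×459.9 = 274.8031 per 1000.
Corvain: 0.1865×552.9 + 0.1374×457.2 + 0.2366×217.5 + 0.1919×246.3 + 0.1483×522.1 + 0.0994×748.0 = 416.3971 per 1000.
Difference = 274.8031 − 416.3971 = -141.5940.

-141.59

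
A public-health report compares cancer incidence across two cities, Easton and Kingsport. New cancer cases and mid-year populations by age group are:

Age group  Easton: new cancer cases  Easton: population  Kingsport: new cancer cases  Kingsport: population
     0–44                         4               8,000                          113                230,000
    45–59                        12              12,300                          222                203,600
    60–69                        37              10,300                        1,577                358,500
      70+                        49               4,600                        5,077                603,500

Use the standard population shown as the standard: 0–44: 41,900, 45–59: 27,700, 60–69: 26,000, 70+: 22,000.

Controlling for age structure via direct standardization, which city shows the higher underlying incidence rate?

Easton

Age-specific rates per 100,000 for Easton: 50.00, 97.56, 359.22, 1065.22.
For Kingsport: 49.13, 109.04, 439.89, 841.26.
Standard total = 117,600; weights = 0.3563, 0.2355, 0.2211, 0.1871.
Easton: 0.3563×50.00 + 0.2355×97.56 + 0.2211×359.22 + 0.1871×1065.22 = 319.4900 per 100,000.
Kingsport: 0.3563×49.13 + 0.2355×109.04 + 0.2211×439.89 + 0.1871×841.26 = 297.8206 per 100,000.
The crude rates (289.77 vs 500.79) would put Kingsport higher, but that reflects its age composition; once standardized to a common age structure, Easton has the higher underlying rate.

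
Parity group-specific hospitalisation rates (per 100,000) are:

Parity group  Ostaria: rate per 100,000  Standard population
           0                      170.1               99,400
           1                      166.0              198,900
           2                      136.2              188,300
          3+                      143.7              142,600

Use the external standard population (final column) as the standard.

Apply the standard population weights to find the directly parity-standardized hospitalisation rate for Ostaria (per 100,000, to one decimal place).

Standard total = 629,200; weights = 0.1580, 0.3161, 0.2993, 0.2266.
Standardized rate: 0.1580×170.1 + 0.3161×166.0 + 0.2993×136.2 + 0.2266×143.7 = 152.6755 per 100,000.

152.7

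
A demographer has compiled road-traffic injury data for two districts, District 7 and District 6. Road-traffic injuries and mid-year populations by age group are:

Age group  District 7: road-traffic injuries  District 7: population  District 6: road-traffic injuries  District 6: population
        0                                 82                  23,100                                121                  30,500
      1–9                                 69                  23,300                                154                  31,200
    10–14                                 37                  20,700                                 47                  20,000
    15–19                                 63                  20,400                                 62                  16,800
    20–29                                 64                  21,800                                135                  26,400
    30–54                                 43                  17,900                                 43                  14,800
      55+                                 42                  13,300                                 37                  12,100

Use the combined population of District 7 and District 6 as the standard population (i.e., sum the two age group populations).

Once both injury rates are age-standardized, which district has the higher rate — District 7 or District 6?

Age-specific rates per 100,000 for District 7: 354.98, 296.14, 178.74, 308.82, 293.58, 240.22, 315.79.
For District 6: 396.72, 493.59, 235.00, 369.05, 511.36, 290.54, 305.79.
Combined standard total = 292,300; weights = 0.1834, 0.1865, 0.1392, 0.1273, 0.1649, 0.1119, 0.0869.
District 7: 0.1834×354.98 + 0.1865×296.14 + 0.1392×178.74 + 0.1273×308.82 + 0.1649×293.58 + 0.1119×240.22 + 0.0869×315.79 = 287.2263 per 100,000.
District 6: 0.1834×396.72 + 0.1865×493.59 + 0.1392×235.00 + 0.1273×369.05 + 0.1649×511.36 + 0.1119×290.54 + 0.0869×305.79 = 387.8663 per 100,000.

District 6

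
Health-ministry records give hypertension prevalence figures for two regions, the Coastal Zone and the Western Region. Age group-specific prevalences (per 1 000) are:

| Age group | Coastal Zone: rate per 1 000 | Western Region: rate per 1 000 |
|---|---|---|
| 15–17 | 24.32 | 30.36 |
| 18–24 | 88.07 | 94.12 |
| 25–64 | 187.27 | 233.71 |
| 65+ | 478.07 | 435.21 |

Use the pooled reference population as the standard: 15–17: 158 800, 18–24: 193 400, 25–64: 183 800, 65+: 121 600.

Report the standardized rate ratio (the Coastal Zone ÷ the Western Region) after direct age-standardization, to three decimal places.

Standard total = 657 600; weights = 0.2415, 0.2941, 0.2795, 0.1849.
The Coastal Zone: 0.2415×24.32 + 0.2941×88.07 + 0.2795×187.27 + 0.1849×478.07 = 172.5187 per 1 000.
The Western Region: 0.2415×30.36 + 0.2941×94.12 + 0.2795×233.71 + 0.1849×435.21 = 180.8111 per 1 000.
Ratio = 172.5187 ÷ 180.8111 = 0.95414.

0.954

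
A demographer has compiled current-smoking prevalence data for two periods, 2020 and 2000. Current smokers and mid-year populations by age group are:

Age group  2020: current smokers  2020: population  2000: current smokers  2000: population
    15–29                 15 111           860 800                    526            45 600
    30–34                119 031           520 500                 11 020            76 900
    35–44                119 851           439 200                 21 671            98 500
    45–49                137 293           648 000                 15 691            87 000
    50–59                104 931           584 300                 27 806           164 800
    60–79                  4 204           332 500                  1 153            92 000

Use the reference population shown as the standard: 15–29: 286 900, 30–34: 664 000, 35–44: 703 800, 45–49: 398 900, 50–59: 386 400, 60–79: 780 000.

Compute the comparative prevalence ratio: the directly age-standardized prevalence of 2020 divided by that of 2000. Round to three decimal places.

1.281

Age-specific rates per 1 000 for 2020: 17.555, 228.686, 272.885, 211.872, 179.584, 12.644.
For 2000: 11.535, 143.303, 220.010, 180.356, 168.726, 12.533.
Standard total = 3 220 000; weights = 0.0891, 0.2062, 0.2186, 0.1239, 0.1200, 0.2422.
2020: 0.0891×17.555 + 0.2062×228.686 + 0.2186×272.885 + 0.1239×211.872 + 0.1200×179.584 + 0.2422×12.644 = 159.2265 per 1 000.
2000: 0.0891×11.535 + 0.2062×143.303 + 0.2186×220.010 + 0.1239×180.356 + 0.1200×168.726 + 0.2422×12.533 = 124.2922 per 1 000.
Ratio = 159.2265 ÷ 124.2922 = 1.28107.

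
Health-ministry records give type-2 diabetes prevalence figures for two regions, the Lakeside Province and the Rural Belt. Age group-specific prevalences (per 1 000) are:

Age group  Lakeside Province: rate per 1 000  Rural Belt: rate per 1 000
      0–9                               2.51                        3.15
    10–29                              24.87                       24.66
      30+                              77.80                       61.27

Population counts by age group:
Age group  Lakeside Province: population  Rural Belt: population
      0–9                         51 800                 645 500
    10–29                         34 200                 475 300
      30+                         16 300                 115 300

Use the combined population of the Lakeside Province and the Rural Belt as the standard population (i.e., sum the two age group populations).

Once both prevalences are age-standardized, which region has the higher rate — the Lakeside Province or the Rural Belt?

Combined standard total = 1 338 400; weights = 0.5210, 0.3807, 0.0983.
The Lakeside Province: 0.5210×2.51 + 0.3807×24.87 + 0.0983×77.80 = 18.4250 per 1 000.
The Rural Belt: 0.5210×3.15 + 0.3807×24.66 + 0.0983×61.27 = 17.0531 per 1 000.

Lakeside Province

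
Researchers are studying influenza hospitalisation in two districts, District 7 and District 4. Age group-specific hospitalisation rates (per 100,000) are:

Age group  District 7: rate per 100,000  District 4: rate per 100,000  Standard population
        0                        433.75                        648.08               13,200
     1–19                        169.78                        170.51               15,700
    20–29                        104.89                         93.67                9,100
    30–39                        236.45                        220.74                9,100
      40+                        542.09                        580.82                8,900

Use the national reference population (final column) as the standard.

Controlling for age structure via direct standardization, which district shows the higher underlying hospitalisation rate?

District 4

Standard total = 56,000; weights = 0.2357, 0.2804, 0.1625, 0.1625, 0.1589.
District 7: 0.2357×433.75 + 0.2804×169.78 + 0.1625×104.89 + 0.1625×236.45 + 0.1589×542.09 = 291.4614 per 100,000.
District 4: 0.2357×648.08 + 0.2804×170.51 + 0.1625×93.67 + 0.1625×220.74 + 0.1589×580.82 = 343.9659 per 100,000.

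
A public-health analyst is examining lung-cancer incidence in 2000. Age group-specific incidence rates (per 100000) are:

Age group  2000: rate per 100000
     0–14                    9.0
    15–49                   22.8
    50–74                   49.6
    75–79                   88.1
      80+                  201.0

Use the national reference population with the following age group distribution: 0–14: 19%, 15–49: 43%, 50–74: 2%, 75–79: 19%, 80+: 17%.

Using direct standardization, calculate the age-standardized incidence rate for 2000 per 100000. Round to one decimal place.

63.4

Standard weights: 0.19, 0.43, 0.02, 0.19, 0.17.
Standardized rate: 0.1900×9.0 + 0.4300×22.8 + 0.0200×49.6 + 0.1900×88.1 + 0.1700×201.0 = 63.4150 per 100000.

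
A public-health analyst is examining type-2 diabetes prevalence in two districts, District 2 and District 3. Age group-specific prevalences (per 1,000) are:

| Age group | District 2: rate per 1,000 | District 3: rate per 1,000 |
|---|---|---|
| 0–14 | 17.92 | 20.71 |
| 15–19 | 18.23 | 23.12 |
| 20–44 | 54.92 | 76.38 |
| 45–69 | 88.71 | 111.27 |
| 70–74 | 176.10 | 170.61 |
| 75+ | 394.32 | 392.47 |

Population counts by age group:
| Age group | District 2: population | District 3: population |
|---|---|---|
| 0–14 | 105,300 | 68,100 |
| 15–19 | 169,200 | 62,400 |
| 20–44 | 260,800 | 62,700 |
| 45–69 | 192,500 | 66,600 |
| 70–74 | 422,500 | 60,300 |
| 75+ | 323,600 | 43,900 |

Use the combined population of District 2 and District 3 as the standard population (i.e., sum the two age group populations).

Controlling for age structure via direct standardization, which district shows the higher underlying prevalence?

District 3

Combined standard total = 1,837,900; weights = 0.0943, 0.1260, 0.1760, 0.1410, 0.2627, 0.2000.
District 2: 0.0943×17.92 + 0.1260×18.23 + 0.1760×54.92 + 0.1410×88.71 + 0.2627×176.10 + 0.2000×394.32 = 151.2675 per 1,000.
District 3: 0.0943×20.71 + 0.1260×23.12 + 0.1760×76.38 + 0.1410×111.27 + 0.2627×170.61 + 0.2000×392.47 = 157.2925 per 1,000.
The crude rates (161.73 vs 116.95) would put District 2 higher, but that reflects its age composition; once standardized to a common age structure, District 3 has the higher underlying rate.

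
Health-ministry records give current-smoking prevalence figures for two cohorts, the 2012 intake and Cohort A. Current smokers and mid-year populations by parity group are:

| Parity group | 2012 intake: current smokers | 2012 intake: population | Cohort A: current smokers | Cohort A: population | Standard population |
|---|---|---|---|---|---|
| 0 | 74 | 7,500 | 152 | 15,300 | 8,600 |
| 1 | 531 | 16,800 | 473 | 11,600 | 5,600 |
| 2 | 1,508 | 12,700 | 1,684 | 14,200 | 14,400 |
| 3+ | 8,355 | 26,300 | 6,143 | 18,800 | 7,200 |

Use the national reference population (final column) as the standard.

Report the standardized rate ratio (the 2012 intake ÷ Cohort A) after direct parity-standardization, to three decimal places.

0.974

Parity-specific rates per 1,000 for the 2012 intake: 9.867, 31.607, 118.740, 317.681.
For Cohort A: 9.935, 40.776, 118.592, 326.755.
Standard total = 35,800; weights = 0.2402, 0.1564, 0.4022, 0.2011.
The 2012 intake: 0.2402×9.867 + 0.1564×31.607 + 0.4022×118.740 + 0.2011×317.681 = 118.9668 per 1,000.
Cohort A: 0.2402×9.935 + 0.1564×40.776 + 0.4022×118.592 + 0.2011×326.755 = 122.1827 per 1,000.
Ratio = 118.9668 ÷ 122.1827 = 0.97368.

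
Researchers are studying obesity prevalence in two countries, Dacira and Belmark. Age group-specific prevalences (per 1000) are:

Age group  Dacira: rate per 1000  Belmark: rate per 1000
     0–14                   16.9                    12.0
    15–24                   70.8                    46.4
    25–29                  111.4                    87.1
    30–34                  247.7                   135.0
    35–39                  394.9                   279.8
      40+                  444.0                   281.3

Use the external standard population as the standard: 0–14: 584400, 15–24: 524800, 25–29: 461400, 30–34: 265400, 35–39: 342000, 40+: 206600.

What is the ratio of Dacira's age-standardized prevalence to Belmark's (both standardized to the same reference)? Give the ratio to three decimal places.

Standard total = 2384600; weights = 0.2451, 0.2201, 0.1935, 0.1113, 0.1434, 0.0866.
Dacira: 0.2451×16.9 + 0.2201×70.8 + 0.1935×111.4 + 0.1113×247.7 + 0.1434×394.9 + 0.0866×444.0 = 163.9512 per 1000.
Belmark: 0.2451×12.0 + 0.2201×46.4 + 0.1935×87.1 + 0.1113×135.0 + 0.1434×279.8 + 0.0866×281.3 = 109.5314 per 1000.
Ratio = 163.9512 ÷ 109.5314 = 1.49684.

1.497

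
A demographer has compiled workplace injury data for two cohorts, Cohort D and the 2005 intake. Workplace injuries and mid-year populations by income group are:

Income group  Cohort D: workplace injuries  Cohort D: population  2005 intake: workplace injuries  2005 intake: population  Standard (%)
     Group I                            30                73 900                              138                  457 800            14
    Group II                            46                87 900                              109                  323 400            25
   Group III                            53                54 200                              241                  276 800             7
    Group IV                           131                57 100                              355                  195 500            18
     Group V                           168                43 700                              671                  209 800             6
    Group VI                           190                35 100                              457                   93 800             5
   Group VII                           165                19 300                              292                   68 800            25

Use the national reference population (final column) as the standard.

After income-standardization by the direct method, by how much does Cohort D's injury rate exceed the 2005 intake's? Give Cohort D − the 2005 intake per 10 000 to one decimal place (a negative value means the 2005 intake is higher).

Income-specific rates per 10 000 for Cohort D: 4.06, 5.23, 9.78, 22.94, 38.44, 54.13, 85.49.
For the 2005 intake: 3.01, 3.37, 8.71, 18.16, 31.98, 48.72, 42.44.
Standard weights: 0.14, 0.25, 0.07, 0.18, 0.06, 0.05, 0.25.
Cohort D: 0.1400×4.06 + 0.2500×5.23 + 0.0700×9.78 + 0.1800×22.94 + 0.0600×38.44 + 0.0500×54.13 + 0.2500×85.49 = 33.0770 per 10 000.
The 2005 intake: 0.1400×3.01 + 0.2500×3.37 + 0.0700×8.71 + 0.1800×18.16 + 0.0600×31.98 + 0.0500×48.72 + 0.2500×42.44 = 20.1081 per 10 000.
Difference = 33.0770 − 20.1081 = 12.9689.

13.0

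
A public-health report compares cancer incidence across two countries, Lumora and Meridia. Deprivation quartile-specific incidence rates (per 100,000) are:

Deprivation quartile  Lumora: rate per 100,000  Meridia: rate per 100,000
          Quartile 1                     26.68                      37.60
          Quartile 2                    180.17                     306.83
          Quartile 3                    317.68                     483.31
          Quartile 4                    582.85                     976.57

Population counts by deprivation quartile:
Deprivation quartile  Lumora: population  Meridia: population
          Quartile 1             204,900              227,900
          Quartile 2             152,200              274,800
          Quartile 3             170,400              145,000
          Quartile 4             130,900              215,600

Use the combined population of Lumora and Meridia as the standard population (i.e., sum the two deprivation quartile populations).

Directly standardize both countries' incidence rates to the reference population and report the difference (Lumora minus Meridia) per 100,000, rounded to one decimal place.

Combined standard total = 1,521,700; weights = 0.2844, 0.2806, 0.2073, 0.2277.
Lumora: 0.2844×26.68 + 0.2806×180.17 + 0.2073×317.68 + 0.2277×582.85 = 256.7086 per 100,000.
Meridia: 0.2844×37.60 + 0.2806×306.83 + 0.2073×483.31 + 0.2277×976.57 = 419.3384 per 100,000.
Difference = 256.7086 − 419.3384 = -162.6297.

-162.6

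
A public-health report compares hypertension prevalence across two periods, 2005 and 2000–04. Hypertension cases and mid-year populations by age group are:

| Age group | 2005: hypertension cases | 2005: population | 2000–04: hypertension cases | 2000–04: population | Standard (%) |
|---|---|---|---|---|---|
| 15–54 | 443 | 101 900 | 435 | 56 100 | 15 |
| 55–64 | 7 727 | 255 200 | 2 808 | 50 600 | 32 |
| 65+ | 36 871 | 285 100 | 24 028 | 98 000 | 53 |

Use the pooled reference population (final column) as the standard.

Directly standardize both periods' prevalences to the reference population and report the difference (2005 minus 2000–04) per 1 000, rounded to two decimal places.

-69.98

Age-specific rates per 1 000 for 2005: 4.347, 30.278, 129.327.
For 2000–04: 7.754, 55.494, 245.184.
Standard weights: 0.15, 0.32, 0.53.
2005: 0.1500×4.347 + 0.3200×30.278 + 0.5300×129.327 = 78.8842 per 1 000.
2000–04: 0.1500×7.754 + 0.3200×55.494 + 0.5300×245.184 = 148.8686 per 1 000.
Difference = 78.8842 − 148.8686 = -69.9843.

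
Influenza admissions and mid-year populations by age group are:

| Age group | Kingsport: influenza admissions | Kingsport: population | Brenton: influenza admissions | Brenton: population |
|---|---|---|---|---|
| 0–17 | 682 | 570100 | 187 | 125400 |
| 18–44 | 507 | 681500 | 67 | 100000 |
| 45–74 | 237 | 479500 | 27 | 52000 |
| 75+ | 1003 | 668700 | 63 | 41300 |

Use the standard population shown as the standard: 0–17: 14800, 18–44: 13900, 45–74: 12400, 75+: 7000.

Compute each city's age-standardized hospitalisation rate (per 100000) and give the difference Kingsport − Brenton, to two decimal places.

Age-specific rates per 100000 for Kingsport: 119.63, 74.39, 49.43, 149.99.
For Brenton: 149.12, 67.00, 51.92, 152.54.
Standard total = 48100; weights = 0.3077, 0.2890, 0.2578, 0.1455.
Kingsport: 0.3077×119.63 + 0.2890×74.39 + 0.2578×49.43 + 0.1455×149.99 = 92.8777 per 100000.
Brenton: 0.3077×149.12 + 0.2890×67.00 + 0.2578×51.92 + 0.1455×152.54 = 100.8308 per 100000.
Difference = 92.8777 − 100.8308 = -7.9530.

-7.95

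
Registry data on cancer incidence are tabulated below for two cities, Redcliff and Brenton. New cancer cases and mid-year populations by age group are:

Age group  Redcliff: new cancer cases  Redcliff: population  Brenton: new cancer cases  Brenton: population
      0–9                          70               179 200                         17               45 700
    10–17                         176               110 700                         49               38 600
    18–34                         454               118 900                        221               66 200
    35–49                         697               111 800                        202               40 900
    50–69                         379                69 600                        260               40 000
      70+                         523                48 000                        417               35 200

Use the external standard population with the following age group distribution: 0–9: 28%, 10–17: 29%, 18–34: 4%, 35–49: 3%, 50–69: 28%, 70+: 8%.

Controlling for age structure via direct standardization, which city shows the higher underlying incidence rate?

Age-specific rates per 100 000 for Redcliff: 39.06, 158.99, 381.83, 623.43, 544.54, 1089.58.
For Brenton: 37.20, 126.94, 333.84, 493.89, 650.00, 1184.66.
Standard weights: 0.28, 0.29, 0.04, 0.03, 0.28, 0.08.
Redcliff: 0.2800×39.06 + 0.2900×158.99 + 0.0400×381.83 + 0.0300×623.43 + 0.2800×544.54 + 0.0800×1089.58 = 330.6584 per 100 000.
Brenton: 0.2800×37.20 + 0.2900×126.94 + 0.0400×333.84 + 0.0300×493.89 + 0.2800×650.00 + 0.0800×1184.66 = 352.1721 per 100 000.

Brenton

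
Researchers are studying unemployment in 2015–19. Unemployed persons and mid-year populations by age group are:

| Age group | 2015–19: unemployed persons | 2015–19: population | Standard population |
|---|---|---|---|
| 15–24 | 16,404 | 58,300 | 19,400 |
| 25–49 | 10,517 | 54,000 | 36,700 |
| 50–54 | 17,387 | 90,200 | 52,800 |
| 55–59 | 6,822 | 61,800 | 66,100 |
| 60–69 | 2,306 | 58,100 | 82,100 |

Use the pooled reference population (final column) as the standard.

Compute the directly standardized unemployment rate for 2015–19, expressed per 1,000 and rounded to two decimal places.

Age-specific rates per 1,000 for 2015–19: 281.372, 194.759, 192.761, 110.388, 39.690.
Standard total = 257,100; weights = 0.0755, 0.1427, 0.2054, 0.2571, 0.3193.
Standardized rate: 0.0755×281.372 + 0.1427×194.759 + 0.2054×192.761 + 0.2571×110.388 + 0.3193×39.690 = 129.6744 per 1,000.

129.67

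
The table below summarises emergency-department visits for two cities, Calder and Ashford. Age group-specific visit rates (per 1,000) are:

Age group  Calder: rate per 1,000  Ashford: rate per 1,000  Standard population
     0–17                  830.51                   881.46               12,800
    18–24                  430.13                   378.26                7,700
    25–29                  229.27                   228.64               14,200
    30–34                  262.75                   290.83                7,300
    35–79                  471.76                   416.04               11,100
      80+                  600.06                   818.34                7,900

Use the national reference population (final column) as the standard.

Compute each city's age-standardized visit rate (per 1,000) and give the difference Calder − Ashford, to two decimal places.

-25.49

Standard total = 61,000; weights = 0.2098, 0.1262, 0.2328, 0.1197, 0.1820, 0.1295.
Calder: 0.2098×830.51 + 0.1262×430.13 + 0.2328×229.27 + 0.1197×262.75 + 0.1820×471.76 + 0.1295×600.06 = 476.9385 per 1,000.
Ashford: 0.2098×881.46 + 0.1262×378.26 + 0.2328×228.64 + 0.1197×290.83 + 0.1820×416.04 + 0.1295×818.34 = 502.4257 per 1,000.
Difference = 476.9385 − 502.4257 = -25.4872.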